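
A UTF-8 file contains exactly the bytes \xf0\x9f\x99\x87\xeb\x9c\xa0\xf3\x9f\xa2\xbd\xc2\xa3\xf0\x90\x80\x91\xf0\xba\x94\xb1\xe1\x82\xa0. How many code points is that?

7

Byte at offset 0: 0xF0 = 11110000 → 4-byte char (#1). Advance 4.
Byte at offset 4: 0xEB = 11101011 → 3-byte char (#2). Advance 3.
Byte at offset 7: 0xF3 = 11110011 → 4-byte char (#3). Advance 4.
Byte at offset 11: 0xC2 = 11000010 → 2-byte char (#4). Advance 2.
Byte at offset 13: 0xF0 = 11110000 → 4-byte char (#5). Advance 4.
Byte at offset 17: 0xF0 = 11110000 → 4-byte char (#6). Advance 4.
Byte at offset 21: 0xE1 = 11100001 → 3-byte char (#7). Advance 3.
Reached end at offset 24 after 7 code points.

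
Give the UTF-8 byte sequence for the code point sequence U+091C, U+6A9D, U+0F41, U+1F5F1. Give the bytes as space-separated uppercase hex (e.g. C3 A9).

E0 A4 9C E6 AA 9D E0 BD 81 F0 9F 97 B1

U+091C: 3-byte form → E0 A4 9C.
U+6A9D: 3-byte form → E6 AA 9D.
U+0F41: 3-byte form → E0 BD 81.
U+1F5F1: 4-byte form → F0 9F 97 B1.
Concatenated (13 bytes): E0 A4 9C E6 AA 9D E0 BD 81 F0 9F 97 B1.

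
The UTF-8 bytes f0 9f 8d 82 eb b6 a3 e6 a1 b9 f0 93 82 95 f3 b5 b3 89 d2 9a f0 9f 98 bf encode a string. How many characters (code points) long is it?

7

Byte at offset 0: 0xF0 = 11110000 → 4-byte char (#1). Advance 4.
Byte at offset 4: 0xEB = 11101011 → 3-byte char (#2). Advance 3.
Byte at offset 7: 0xE6 = 11100110 → 3-byte char (#3). Advance 3.
Byte at offset 10: 0xF0 = 11110000 → 4-byte char (#4). Advance 4.
Byte at offset 14: 0xF3 = 11110011 → 4-byte char (#5). Advance 4.
Byte at offset 18: 0xD2 = 11010010 → 2-byte char (#6). Advance 2.
Byte at offset 20: 0xF0 = 11110000 → 4-byte char (#7). Advance 4.
Reached end at offset 24 after 7 code points.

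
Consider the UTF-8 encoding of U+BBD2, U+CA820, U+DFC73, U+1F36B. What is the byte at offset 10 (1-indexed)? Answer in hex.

0xB1

1-indexed offset 10 is 0-indexed offset 9.
U+BBD2 → 3-byte form EB AF 92 at offsets 0–2.
U+CA820 → 4-byte form F3 8A A0 A0 at offsets 3–6.
U+DFC73 → 4-byte form F3 9F B1 B3 at offsets 7–10.
Offset 9 falls in char 3's range; it's byte 3 of F3 9F B1 B3 = 0xB1.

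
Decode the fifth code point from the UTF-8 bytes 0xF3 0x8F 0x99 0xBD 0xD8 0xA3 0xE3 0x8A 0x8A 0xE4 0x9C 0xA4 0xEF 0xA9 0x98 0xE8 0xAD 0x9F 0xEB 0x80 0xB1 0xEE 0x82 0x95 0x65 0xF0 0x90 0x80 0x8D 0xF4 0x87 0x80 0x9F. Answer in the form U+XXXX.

U+FA58

Offset 0: leading byte 0xF3 = 11110011 → 4-byte char #1 = F3 8F 99 BD.
Offset 4: leading byte 0xD8 = 11011000 → 2-byte char #2 = D8 A3.
Offset 6: leading byte 0xE3 = 11100011 → 3-byte char #3 = E3 8A 8A.
Offset 9: leading byte 0xE4 = 11100100 → 3-byte char #4 = E4 9C A4.
Offset 12: leading byte 0xEF = 11101111 → 3-byte char #5 = EF A9 98.
Leading byte 0xEF = 11101111 matches 1110xxxx → 3-byte sequence.
Byte 1: 0xEF = 11101111, payload 1111 (4 bits).
Byte 2: 0xA9 = 10101001 (10xxxxxx ✓), payload 101001.
Byte 3: 0x98 = 10011000 (10xxxxxx ✓), payload 011000.
Concatenate: 1111101001011000 = 0xFA58 (16 bits → U+FA58).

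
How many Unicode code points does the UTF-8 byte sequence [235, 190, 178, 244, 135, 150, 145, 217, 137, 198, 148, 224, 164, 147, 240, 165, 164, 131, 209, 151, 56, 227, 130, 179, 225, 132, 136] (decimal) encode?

Byte at offset 0: 0xEB = 11101011 → 3-byte char (#1). Advance 3.
Byte at offset 3: 0xF4 = 11110100 → 4-byte char (#2). Advance 4.
Byte at offset 7: 0xD9 = 11011001 → 2-byte char (#3). Advance 2.
Byte at offset 9: 0xC6 = 11000110 → 2-byte char (#4). Advance 2.
Byte at offset 11: 0xE0 = 11100000 → 3-byte char (#5). Advance 3.
Byte at offset 14: 0xF0 = 11110000 → 4-byte char (#6). Advance 4.
Byte at offset 18: 0xD1 = 11010001 → 2-byte char (#7). Advance 2.
Byte at offset 20: 0x38 = 00111000 → 1-byte char (#8). Advance 1.
Byte at offset 21: 0xE3 = 11100011 → 3-byte char (#9). Advance 3.
Byte at offset 24: 0xE1 = 11100001 → 3-byte char (#10). Advance 3.
Reached end at offset 27 after 10 code points.

10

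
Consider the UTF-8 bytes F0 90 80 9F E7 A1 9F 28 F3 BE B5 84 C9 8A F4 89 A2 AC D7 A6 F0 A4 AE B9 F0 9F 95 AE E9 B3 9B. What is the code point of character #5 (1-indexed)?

U+024A

Offset 0: leading byte 0xF0 = 11110000 → 4-byte char #1 = F0 90 80 9F.
Offset 4: leading byte 0xE7 = 11100111 → 3-byte char #2 = E7 A1 9F.
Offset 7: leading byte 0x28 = 00101000 → 1-byte char #3 = 28.
Offset 8: leading byte 0xF3 = 11110011 → 4-byte char #4 = F3 BE B5 84.
Offset 12: leading byte 0xC9 = 11001001 → 2-byte char #5 = C9 8A.
Leading byte 0xC9 = 11001001 matches 110xxxxx → 2-byte sequence.
Byte 1: 0xC9 = 11001001, payload 01001 (5 bits).
Byte 2: 0x8A = 10001010 (10xxxxxx ✓), payload 001010.
Concatenate: 01001001010 = 0x24A (11 bits → U+024A).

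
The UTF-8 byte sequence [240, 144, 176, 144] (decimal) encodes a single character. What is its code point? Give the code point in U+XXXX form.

Leading byte 0xF0 = 11110000 matches 11110xxx → 4-byte sequence.
Byte 1: 0xF0 = 11110000, payload 000 (3 bits).
Byte 2: 0x90 = 10010000 (10xxxxxx ✓), payload 010000.
Byte 3: 0xB0 = 10110000 (10xxxxxx ✓), payload 110000.
Byte 4: 0x90 = 10010000 (10xxxxxx ✓), payload 010000.
Concatenate: 000010000110000010000 = 0x10C10 (21 bits → U+10C10).

U+10C10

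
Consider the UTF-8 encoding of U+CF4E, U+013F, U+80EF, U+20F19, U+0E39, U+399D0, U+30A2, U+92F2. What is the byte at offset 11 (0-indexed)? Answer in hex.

0x99

U+CF4E → 3-byte form EC BD 8E at offsets 0–2.
U+013F → 2-byte form C4 BF at offsets 3–4.
U+80EF → 3-byte form E8 83 AF at offsets 5–7.
U+20F19 → 4-byte form F0 A0 BC 99 at offsets 8–11.
Offset 11 falls in char 4's range; it's byte 4 of F0 A0 BC 99 = 0x99.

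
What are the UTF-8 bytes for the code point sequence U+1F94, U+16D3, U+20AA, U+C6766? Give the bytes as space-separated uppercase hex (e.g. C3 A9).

E1 BE 94 E1 9B 93 E2 82 AA F3 86 9D A6

U+1F94: 3-byte form → E1 BE 94.
U+16D3: 3-byte form → E1 9B 93.
U+20AA: 3-byte form → E2 82 AA.
U+C6766: 4-byte form → F3 86 9D A6.
Concatenated (13 bytes): E1 BE 94 E1 9B 93 E2 82 AA F3 86 9D A6.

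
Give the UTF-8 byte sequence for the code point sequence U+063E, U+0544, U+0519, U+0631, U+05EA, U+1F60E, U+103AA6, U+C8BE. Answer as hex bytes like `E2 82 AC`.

U+063E: 2-byte form → D8 BE.
U+0544: 2-byte form → D5 84.
U+0519: 2-byte form → D4 99.
U+0631: 2-byte form → D8 B1.
U+05EA: 2-byte form → D7 AA.
U+1F60E: 4-byte form → F0 9F 98 8E.
U+103AA6: 4-byte form → F4 83 AA A6.
U+C8BE: 3-byte form → EC A2 BE.
Concatenated (21 bytes): D8 BE D5 84 D4 99 D8 B1 D7 AA F0 9F 98 8E F4 83 AA A6 EC A2 BE.

D8 BE D5 84 D4 99 D8 B1 D7 AA F0 9F 98 8E F4 83 AA A6 EC A2 BE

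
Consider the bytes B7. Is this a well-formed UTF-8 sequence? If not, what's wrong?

Byte 0xB7 = 10110111 has the form 10xxxxxx — a continuation byte — but there is no preceding leading byte.

invalid (continuation byte with no leading byte)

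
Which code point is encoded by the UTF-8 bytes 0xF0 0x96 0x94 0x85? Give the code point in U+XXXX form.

U+16505

Leading byte 0xF0 = 11110000 matches 11110xxx → 4-byte sequence.
Byte 1: 0xF0 = 11110000, payload 000 (3 bits).
Byte 2: 0x96 = 10010110 (10xxxxxx ✓), payload 010110.
Byte 3: 0x94 = 10010100 (10xxxxxx ✓), payload 010100.
Byte 4: 0x85 = 10000101 (10xxxxxx ✓), payload 000101.
Concatenate: 000010110010100000101 = 0x16505 (21 bits → U+16505).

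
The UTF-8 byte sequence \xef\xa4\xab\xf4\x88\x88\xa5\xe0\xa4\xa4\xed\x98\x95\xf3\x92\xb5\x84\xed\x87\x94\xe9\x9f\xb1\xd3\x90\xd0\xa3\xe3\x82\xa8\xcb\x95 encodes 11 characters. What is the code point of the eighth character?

U+04D0

Offset 0: leading byte 0xEF = 11101111 → 3-byte char #1 = EF A4 AB.
Offset 3: leading byte 0xF4 = 11110100 → 4-byte char #2 = F4 88 88 A5.
Offset 7: leading byte 0xE0 = 11100000 → 3-byte char #3 = E0 A4 A4.
Offset 10: leading byte 0xED = 11101101 → 3-byte char #4 = ED 98 95.
Offset 13: leading byte 0xF3 = 11110011 → 4-byte char #5 = F3 92 B5 84.
Offset 17: leading byte 0xED = 11101101 → 3-byte char #6 = ED 87 94.
Offset 20: leading byte 0xE9 = 11101001 → 3-byte char #7 = E9 9F B1.
Offset 23: leading byte 0xD3 = 11010011 → 2-byte char #8 = D3 90.
Leading byte 0xD3 = 11010011 matches 110xxxxx → 2-byte sequence.
Byte 1: 0xD3 = 11010011, payload 10011 (5 bits).
Byte 2: 0x90 = 10010000 (10xxxxxx ✓), payload 010000.
Concatenate: 10011010000 = 0x4D0 (11 bits → U+04D0).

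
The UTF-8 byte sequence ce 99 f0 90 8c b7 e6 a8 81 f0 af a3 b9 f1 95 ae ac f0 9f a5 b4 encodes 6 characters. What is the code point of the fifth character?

U+55BAC

Offset 0: leading byte 0xCE = 11001110 → 2-byte char #1 = CE 99.
Offset 2: leading byte 0xF0 = 11110000 → 4-byte char #2 = F0 90 8C B7.
Offset 6: leading byte 0xE6 = 11100110 → 3-byte char #3 = E6 A8 81.
Offset 9: leading byte 0xF0 = 11110000 → 4-byte char #4 = F0 AF A3 B9.
Offset 13: leading byte 0xF1 = 11110001 → 4-byte char #5 = F1 95 AE AC.
Leading byte 0xF1 = 11110001 matches 11110xxx → 4-byte sequence.
Byte 1: 0xF1 = 11110001, payload 001 (3 bits).
Byte 2: 0x95 = 10010101 (10xxxxxx ✓), payload 010101.
Byte 3: 0xAE = 10101110 (10xxxxxx ✓), payload 101110.
Byte 4: 0xAC = 10101100 (10xxxxxx ✓), payload 101100.
Concatenate: 001010101101110101100 = 0x55BAC (21 bits → U+55BAC).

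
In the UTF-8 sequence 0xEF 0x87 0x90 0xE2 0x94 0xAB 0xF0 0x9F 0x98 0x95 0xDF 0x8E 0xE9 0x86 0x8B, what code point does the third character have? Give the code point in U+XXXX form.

Offset 0: leading byte 0xEF = 11101111 → 3-byte char #1 = EF 87 90.
Offset 3: leading byte 0xE2 = 11100010 → 3-byte char #2 = E2 94 AB.
Offset 6: leading byte 0xF0 = 11110000 → 4-byte char #3 = F0 9F 98 95.
Leading byte 0xF0 = 11110000 matches 11110xxx → 4-byte sequence.
Byte 1: 0xF0 = 11110000, payload 000 (3 bits).
Byte 2: 0x9F = 10011111 (10xxxxxx ✓), payload 011111.
Byte 3: 0x98 = 10011000 (10xxxxxx ✓), payload 011000.
Byte 4: 0x95 = 10010101 (10xxxxxx ✓), payload 010101.
Concatenate: 000011111011000010101 = 0x1F615 (21 bits → U+1F615).

U+1F615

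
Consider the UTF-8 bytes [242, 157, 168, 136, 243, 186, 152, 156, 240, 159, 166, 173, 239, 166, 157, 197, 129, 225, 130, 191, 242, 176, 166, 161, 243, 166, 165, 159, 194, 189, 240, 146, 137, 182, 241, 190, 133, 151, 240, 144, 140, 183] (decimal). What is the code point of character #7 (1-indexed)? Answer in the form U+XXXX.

U+B09A1

Offset 0: leading byte 0xF2 = 11110010 → 4-byte char #1 = F2 9D A8 88.
Offset 4: leading byte 0xF3 = 11110011 → 4-byte char #2 = F3 BA 98 9C.
Offset 8: leading byte 0xF0 = 11110000 → 4-byte char #3 = F0 9F A6 AD.
Offset 12: leading byte 0xEF = 11101111 → 3-byte char #4 = EF A6 9D.
Offset 15: leading byte 0xC5 = 11000101 → 2-byte char #5 = C5 81.
Offset 17: leading byte 0xE1 = 11100001 → 3-byte char #6 = E1 82 BF.
Offset 20: leading byte 0xF2 = 11110010 → 4-byte char #7 = F2 B0 A6 A1.
Leading byte 0xF2 = 11110010 matches 11110xxx → 4-byte sequence.
Byte 1: 0xF2 = 11110010, payload 010 (3 bits).
Byte 2: 0xB0 = 10110000 (10xxxxxx ✓), payload 110000.
Byte 3: 0xA6 = 10100110 (10xxxxxx ✓), payload 100110.
Byte 4: 0xA1 = 10100001 (10xxxxxx ✓), payload 100001.
Concatenate: 010110000100110100001 = 0xB09A1 (21 bits → U+B09A1).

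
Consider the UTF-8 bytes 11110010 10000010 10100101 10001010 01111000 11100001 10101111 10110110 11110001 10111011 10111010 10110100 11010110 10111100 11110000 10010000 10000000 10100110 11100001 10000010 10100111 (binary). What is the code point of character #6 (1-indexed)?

U+10026

Offset 0: leading byte 0xF2 = 11110010 → 4-byte char #1 = F2 82 A5 8A.
Offset 4: leading byte 0x78 = 01111000 → 1-byte char #2 = 78.
Offset 5: leading byte 0xE1 = 11100001 → 3-byte char #3 = E1 AF B6.
Offset 8: leading byte 0xF1 = 11110001 → 4-byte char #4 = F1 BB BA B4.
Offset 12: leading byte 0xD6 = 11010110 → 2-byte char #5 = D6 BC.
Offset 14: leading byte 0xF0 = 11110000 → 4-byte char #6 = F0 90 80 A6.
Leading byte 0xF0 = 11110000 matches 11110xxx → 4-byte sequence.
Byte 1: 0xF0 = 11110000, payload 000 (3 bits).
Byte 2: 0x90 = 10010000 (10xxxxxx ✓), payload 010000.
Byte 3: 0x80 = 10000000 (10xxxxxx ✓), payload 000000.
Byte 4: 0xA6 = 10100110 (10xxxxxx ✓), payload 100110.
Concatenate: 000010000000000100110 = 0x10026 (21 bits → U+10026).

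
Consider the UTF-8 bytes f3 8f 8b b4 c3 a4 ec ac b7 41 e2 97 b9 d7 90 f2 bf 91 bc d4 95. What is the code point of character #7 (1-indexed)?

Offset 0: leading byte 0xF3 = 11110011 → 4-byte char #1 = F3 8F 8B B4.
Offset 4: leading byte 0xC3 = 11000011 → 2-byte char #2 = C3 A4.
Offset 6: leading byte 0xEC = 11101100 → 3-byte char #3 = EC AC B7.
Offset 9: leading byte 0x41 = 01000001 → 1-byte char #4 = 41.
Offset 10: leading byte 0xE2 = 11100010 → 3-byte char #5 = E2 97 B9.
Offset 13: leading byte 0xD7 = 11010111 → 2-byte char #6 = D7 90.
Offset 15: leading byte 0xF2 = 11110010 → 4-byte char #7 = F2 BF 91 BC.
Leading byte 0xF2 = 11110010 matches 11110xxx → 4-byte sequence.
Byte 1: 0xF2 = 11110010, payload 010 (3 bits).
Byte 2: 0xBF = 10111111 (10xxxxxx ✓), payload 111111.
Byte 3: 0x91 = 10010001 (10xxxxxx ✓), payload 010001.
Byte 4: 0xBC = 10111100 (10xxxxxx ✓), payload 111100.
Concatenate: 010111111010001111100 = 0xBF47C (21 bits → U+BF47C).

U+BF47C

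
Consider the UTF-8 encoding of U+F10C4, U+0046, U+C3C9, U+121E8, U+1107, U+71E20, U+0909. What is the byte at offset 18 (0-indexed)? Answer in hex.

0xA0

U+F10C4 → 4-byte form F3 B1 83 84 at offsets 0–3.
U+0046 → 1-byte form 46 at offsets 4–4.
U+C3C9 → 3-byte form EC 8F 89 at offsets 5–7.
U+121E8 → 4-byte form F0 92 87 A8 at offsets 8–11.
U+1107 → 3-byte form E1 84 87 at offsets 12–14.
U+71E20 → 4-byte form F1 B1 B8 A0 at offsets 15–18.
Offset 18 falls in char 6's range; it's byte 4 of F1 B1 B8 A0 = 0xA0.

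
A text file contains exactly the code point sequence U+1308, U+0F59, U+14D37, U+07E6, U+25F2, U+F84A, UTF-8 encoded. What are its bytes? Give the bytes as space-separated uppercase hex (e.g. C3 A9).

U+1308: 3-byte form → E1 8C 88.
U+0F59: 3-byte form → E0 BD 99.
U+14D37: 4-byte form → F0 94 B4 B7.
U+07E6: 2-byte form → DF A6.
U+25F2: 3-byte form → E2 97 B2.
U+F84A: 3-byte form → EF A1 8A.
Concatenated (18 bytes): E1 8C 88 E0 BD 99 F0 94 B4 B7 DF A6 E2 97 B2 EF A1 8A.

E1 8C 88 E0 BD 99 F0 94 B4 B7 DF A6 E2 97 B2 EF A1 8A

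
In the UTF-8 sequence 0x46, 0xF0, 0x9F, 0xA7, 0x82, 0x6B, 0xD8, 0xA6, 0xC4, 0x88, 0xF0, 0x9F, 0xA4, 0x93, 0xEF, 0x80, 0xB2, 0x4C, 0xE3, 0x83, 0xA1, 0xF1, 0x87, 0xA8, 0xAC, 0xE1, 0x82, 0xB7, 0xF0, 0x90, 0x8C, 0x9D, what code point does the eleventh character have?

Offset 0: leading byte 0x46 = 01000110 → 1-byte char #1 = 46.
Offset 1: leading byte 0xF0 = 11110000 → 4-byte char #2 = F0 9F A7 82.
Offset 5: leading byte 0x6B = 01101011 → 1-byte char #3 = 6B.
Offset 6: leading byte 0xD8 = 11011000 → 2-byte char #4 = D8 A6.
Offset 8: leading byte 0xC4 = 11000100 → 2-byte char #5 = C4 88.
Offset 10: leading byte 0xF0 = 11110000 → 4-byte char #6 = F0 9F A4 93.
Offset 14: leading byte 0xEF = 11101111 → 3-byte char #7 = EF 80 B2.
Offset 17: leading byte 0x4C = 01001100 → 1-byte char #8 = 4C.
Offset 18: leading byte 0xE3 = 11100011 → 3-byte char #9 = E3 83 A1.
Offset 21: leading byte 0xF1 = 11110001 → 4-byte char #10 = F1 87 A8 AC.
Offset 25: leading byte 0xE1 = 11100001 → 3-byte char #11 = E1 82 B7.
Leading byte 0xE1 = 11100001 matches 1110xxxx → 3-byte sequence.
Byte 1: 0xE1 = 11100001, payload 0001 (4 bits).
Byte 2: 0x82 = 10000010 (10xxxxxx ✓), payload 000010.
Byte 3: 0xB7 = 10110111 (10xxxxxx ✓), payload 110111.
Concatenate: 0001000010110111 = 0x10B7 (16 bits → U+10B7).

U+10B7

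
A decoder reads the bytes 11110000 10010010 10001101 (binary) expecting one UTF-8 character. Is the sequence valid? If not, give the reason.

Leading byte 0xF0 = 11110000 → 4-byte form, but only 3 bytes are present.

invalid (sequence truncated)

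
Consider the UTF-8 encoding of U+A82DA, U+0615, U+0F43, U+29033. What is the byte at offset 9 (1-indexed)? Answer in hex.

1-indexed offset 9 is 0-indexed offset 8.
U+A82DA → 4-byte form F2 A8 8B 9A at offsets 0–3.
U+0615 → 2-byte form D8 95 at offsets 4–5.
U+0F43 → 3-byte form E0 BD 83 at offsets 6–8.
Offset 8 falls in char 3's range; it's byte 3 of E0 BD 83 = 0x83.

0x83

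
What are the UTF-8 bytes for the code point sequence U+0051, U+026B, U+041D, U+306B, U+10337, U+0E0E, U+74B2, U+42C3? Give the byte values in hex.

U+0051: 1-byte form → 51.
U+026B: 2-byte form → C9 AB.
U+041D: 2-byte form → D0 9D.
U+306B: 3-byte form → E3 81 AB.
U+10337: 4-byte form → F0 90 8C B7.
U+0E0E: 3-byte form → E0 B8 8E.
U+74B2: 3-byte form → E7 92 B2.
U+42C3: 3-byte form → E4 8B 83.
Concatenated (21 bytes): 51 C9 AB D0 9D E3 81 AB F0 90 8C B7 E0 B8 8E E7 92 B2 E4 8B 83.

51 C9 AB D0 9D E3 81 AB F0 90 8C B7 E0 B8 8E E7 92 B2 E4 8B 83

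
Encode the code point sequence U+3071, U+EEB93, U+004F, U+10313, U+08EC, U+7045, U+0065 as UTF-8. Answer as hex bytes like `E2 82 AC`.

E3 81 B1 F3 AE AE 93 4F F0 90 8C 93 E0 A3 AC E7 81 85 65

U+3071: 3-byte form → E3 81 B1.
U+EEB93: 4-byte form → F3 AE AE 93.
U+004F: 1-byte form → 4F.
U+10313: 4-byte form → F0 90 8C 93.
U+08EC: 3-byte form → E0 A3 AC.
U+7045: 3-byte form → E7 81 85.
U+0065: 1-byte form → 65.
Concatenated (19 bytes): E3 81 B1 F3 AE AE 93 4F F0 90 8C 93 E0 A3 AC E7 81 85 65.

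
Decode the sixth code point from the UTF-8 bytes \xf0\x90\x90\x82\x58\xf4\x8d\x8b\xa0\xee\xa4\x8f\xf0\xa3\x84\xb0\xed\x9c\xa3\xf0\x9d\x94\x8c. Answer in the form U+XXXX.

Offset 0: leading byte 0xF0 = 11110000 → 4-byte char #1 = F0 90 90 82.
Offset 4: leading byte 0x58 = 01011000 → 1-byte char #2 = 58.
Offset 5: leading byte 0xF4 = 11110100 → 4-byte char #3 = F4 8D 8B A0.
Offset 9: leading byte 0xEE = 11101110 → 3-byte char #4 = EE A4 8F.
Offset 12: leading byte 0xF0 = 11110000 → 4-byte char #5 = F0 A3 84 B0.
Offset 16: leading byte 0xED = 11101101 → 3-byte char #6 = ED 9C A3.
Leading byte 0xED = 11101101 matches 1110xxxx → 3-byte sequence.
Byte 1: 0xED = 11101101, payload 1101 (4 bits).
Byte 2: 0x9C = 10011100 (10xxxxxx ✓), payload 011100.
Byte 3: 0xA3 = 10100011 (10xxxxxx ✓), payload 100011.
Concatenate: 1101011100100011 = 0xD723 (16 bits → U+D723).

U+D723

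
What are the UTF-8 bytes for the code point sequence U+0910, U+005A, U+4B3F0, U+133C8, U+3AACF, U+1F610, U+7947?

E0 A4 90 5A F1 8B 8F B0 F0 93 8F 88 F0 BA AB 8F F0 9F 98 90 E7 A5 87

U+0910: 3-byte form → E0 A4 90.
U+005A: 1-byte form → 5A.
U+4B3F0: 4-byte form → F1 8B 8F B0.
U+133C8: 4-byte form → F0 93 8F 88.
U+3AACF: 4-byte form → F0 BA AB 8F.
U+1F610: 4-byte form → F0 9F 98 90.
U+7947: 3-byte form → E7 A5 87.
Concatenated (23 bytes): E0 A4 90 5A F1 8B 8F B0 F0 93 8F 88 F0 BA AB 8F F0 9F 98 90 E7 A5 87.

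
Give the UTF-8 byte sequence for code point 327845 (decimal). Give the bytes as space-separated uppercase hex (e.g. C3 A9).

U+500A5 = 0x500A5 = 327845 decimal. In range U+10000–U+10FFFF → 4-byte form: 11110xxx 10xxxxxx 10xxxxxx 10xxxxxx.
Binary (21 bits): 001010000000010100101.
Split 3+6+6+6: 001 | 010000 | 000010 | 100101.
Byte 1: 11110001 = 0xF1.
Byte 2: 10010000 = 0x90.
Byte 3: 10000010 = 0x82.
Byte 4: 10100101 = 0xA5.

F1 90 82 A5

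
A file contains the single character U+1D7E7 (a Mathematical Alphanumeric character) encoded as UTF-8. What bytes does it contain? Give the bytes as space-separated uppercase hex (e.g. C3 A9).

F0 9D 9F A7

U+1D7E7 = 0x1D7E7 = 120807 decimal. In range U+10000–U+10FFFF → 4-byte form: 11110xxx 10xxxxxx 10xxxxxx 10xxxxxx.
Binary (21 bits): 000011101011111100111.
Split 3+6+6+6: 000 | 011101 | 011111 | 100111.
Byte 1: 11110000 = 0xF0.
Byte 2: 10011101 = 0x9D.
Byte 3: 10011111 = 0x9F.
Byte 4: 10100111 = 0xA7.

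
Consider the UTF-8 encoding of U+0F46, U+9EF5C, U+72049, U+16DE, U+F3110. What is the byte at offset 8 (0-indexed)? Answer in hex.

0xB2

U+0F46 → 3-byte form E0 BD 86 at offsets 0–2.
U+9EF5C → 4-byte form F2 9E BD 9C at offsets 3–6.
U+72049 → 4-byte form F1 B2 81 89 at offsets 7–10.
Offset 8 falls in char 3's range; it's byte 2 of F1 B2 81 89 = 0xB2.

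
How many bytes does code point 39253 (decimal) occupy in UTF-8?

3

U+9955 = 0x9955. UTF-8 uses 1 byte below 0x80, 2 below 0x800, 3 below 0x10000, 4 up to 0x10FFFF. 0x9955 is in U+0800–U+FFFF → 3 bytes.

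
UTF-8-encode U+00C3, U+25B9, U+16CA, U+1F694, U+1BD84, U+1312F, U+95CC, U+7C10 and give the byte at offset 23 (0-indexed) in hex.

0xE7

U+00C3 → 2-byte form C3 83 at offsets 0–1.
U+25B9 → 3-byte form E2 96 B9 at offsets 2–4.
U+16CA → 3-byte form E1 9B 8A at offsets 5–7.
U+1F694 → 4-byte form F0 9F 9A 94 at offsets 8–11.
U+1BD84 → 4-byte form F0 9B B6 84 at offsets 12–15.
U+1312F → 4-byte form F0 93 84 AF at offsets 16–19.
U+95CC → 3-byte form E9 97 8C at offsets 20–22.
U+7C10 → 3-byte form E7 B0 90 at offsets 23–25.
Offset 23 falls in char 8's range; it's byte 1 of E7 B0 90 = 0xE7.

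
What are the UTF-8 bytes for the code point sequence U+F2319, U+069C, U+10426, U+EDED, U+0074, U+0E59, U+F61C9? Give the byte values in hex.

F3 B2 8C 99 DA 9C F0 90 90 A6 EE B7 AD 74 E0 B9 99 F3 B6 87 89

U+F2319: 4-byte form → F3 B2 8C 99.
U+069C: 2-byte form → DA 9C.
U+10426: 4-byte form → F0 90 90 A6.
U+EDED: 3-byte form → EE B7 AD.
U+0074: 1-byte form → 74.
U+0E59: 3-byte form → E0 B9 99.
U+F61C9: 4-byte form → F3 B6 87 89.
Concatenated (21 bytes): F3 B2 8C 99 DA 9C F0 90 90 A6 EE B7 AD 74 E0 B9 99 F3 B6 87 89.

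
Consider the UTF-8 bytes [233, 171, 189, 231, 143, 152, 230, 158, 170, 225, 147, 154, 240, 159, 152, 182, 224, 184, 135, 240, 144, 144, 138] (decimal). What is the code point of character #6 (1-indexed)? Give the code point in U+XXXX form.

Offset 0: leading byte 0xE9 = 11101001 → 3-byte char #1 = E9 AB BD.
Offset 3: leading byte 0xE7 = 11100111 → 3-byte char #2 = E7 8F 98.
Offset 6: leading byte 0xE6 = 11100110 → 3-byte char #3 = E6 9E AA.
Offset 9: leading byte 0xE1 = 11100001 → 3-byte char #4 = E1 93 9A.
Offset 12: leading byte 0xF0 = 11110000 → 4-byte char #5 = F0 9F 98 B6.
Offset 16: leading byte 0xE0 = 11100000 → 3-byte char #6 = E0 B8 87.
Leading byte 0xE0 = 11100000 matches 1110xxxx → 3-byte sequence.
Byte 1: 0xE0 = 11100000, payload 0000 (4 bits).
Byte 2: 0xB8 = 10111000 (10xxxxxx ✓), payload 111000.
Byte 3: 0x87 = 10000111 (10xxxxxx ✓), payload 000111.
Concatenate: 0000111000000111 = 0xE07 (16 bits → U+0E07).

U+0E07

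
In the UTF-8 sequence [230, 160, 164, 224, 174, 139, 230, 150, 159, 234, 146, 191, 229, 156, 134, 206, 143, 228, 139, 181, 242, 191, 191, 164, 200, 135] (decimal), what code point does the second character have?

U+0B8B

Offset 0: leading byte 0xE6 = 11100110 → 3-byte char #1 = E6 A0 A4.
Offset 3: leading byte 0xE0 = 11100000 → 3-byte char #2 = E0 AE 8B.
Leading byte 0xE0 = 11100000 matches 1110xxxx → 3-byte sequence.
Byte 1: 0xE0 = 11100000, payload 0000 (4 bits).
Byte 2: 0xAE = 10101110 (10xxxxxx ✓), payload 101110.
Byte 3: 0x8B = 10001011 (10xxxxxx ✓), payload 001011.
Concatenate: 0000101110001011 = 0xB8B (16 bits → U+0B8B).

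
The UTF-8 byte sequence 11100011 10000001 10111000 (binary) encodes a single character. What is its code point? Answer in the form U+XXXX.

U+3078

Leading byte 0xE3 = 11100011 matches 1110xxxx → 3-byte sequence.
Byte 1: 0xE3 = 11100011, payload 0011 (4 bits).
Byte 2: 0x81 = 10000001 (10xxxxxx ✓), payload 000001.
Byte 3: 0xB8 = 10111000 (10xxxxxx ✓), payload 111000.
Concatenate: 0011000001111000 = 0x3078 (16 bits → U+3078).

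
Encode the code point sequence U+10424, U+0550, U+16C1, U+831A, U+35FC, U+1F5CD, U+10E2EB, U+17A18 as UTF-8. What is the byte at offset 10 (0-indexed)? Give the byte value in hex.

U+10424 → 4-byte form F0 90 90 A4 at offsets 0–3.
U+0550 → 2-byte form D5 90 at offsets 4–5.
U+16C1 → 3-byte form E1 9B 81 at offsets 6–8.
U+831A → 3-byte form E8 8C 9A at offsets 9–11.
Offset 10 falls in char 4's range; it's byte 2 of E8 8C 9A = 0x8C.

0x8C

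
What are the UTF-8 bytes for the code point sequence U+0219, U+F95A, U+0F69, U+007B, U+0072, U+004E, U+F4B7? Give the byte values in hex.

U+0219: 2-byte form → C8 99.
U+F95A: 3-byte form → EF A5 9A.
U+0F69: 3-byte form → E0 BD A9.
U+007B: 1-byte form → 7B.
U+0072: 1-byte form → 72.
U+004E: 1-byte form → 4E.
U+F4B7: 3-byte form → EF 92 B7.
Concatenated (14 bytes): C8 99 EF A5 9A E0 BD A9 7B 72 4E EF 92 B7.

C8 99 EF A5 9A E0 BD A9 7B 72 4E EF 92 B7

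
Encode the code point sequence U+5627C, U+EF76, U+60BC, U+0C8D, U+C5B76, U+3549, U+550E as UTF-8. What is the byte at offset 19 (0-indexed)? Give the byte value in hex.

0x89

U+5627C → 4-byte form F1 96 89 BC at offsets 0–3.
U+EF76 → 3-byte form EE BD B6 at offsets 4–6.
U+60BC → 3-byte form E6 82 BC at offsets 7–9.
U+0C8D → 3-byte form E0 B2 8D at offsets 10–12.
U+C5B76 → 4-byte form F3 85 AD B6 at offsets 13–16.
U+3549 → 3-byte form E3 95 89 at offsets 17–19.
Offset 19 falls in char 6's range; it's byte 3 of E3 95 89 = 0x89.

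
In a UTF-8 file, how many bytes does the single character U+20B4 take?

3

U+20B4 = 0x20B4. UTF-8 uses 1 byte below 0x80, 2 below 0x800, 3 below 0x10000, 4 up to 0x10FFFF. 0x20B4 is in U+0800–U+FFFF → 3 bytes.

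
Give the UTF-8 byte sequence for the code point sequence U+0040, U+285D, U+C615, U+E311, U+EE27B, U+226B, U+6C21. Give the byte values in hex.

40 E2 A1 9D EC 98 95 EE 8C 91 F3 AE 89 BB E2 89 AB E6 B0 A1

U+0040: 1-byte form → 40.
U+285D: 3-byte form → E2 A1 9D.
U+C615: 3-byte form → EC 98 95.
U+E311: 3-byte form → EE 8C 91.
U+EE27B: 4-byte form → F3 AE 89 BB.
U+226B: 3-byte form → E2 89 AB.
U+6C21: 3-byte form → E6 B0 A1.
Concatenated (20 bytes): 40 E2 A1 9D EC 98 95 EE 8C 91 F3 AE 89 BB E2 89 AB E6 B0 A1.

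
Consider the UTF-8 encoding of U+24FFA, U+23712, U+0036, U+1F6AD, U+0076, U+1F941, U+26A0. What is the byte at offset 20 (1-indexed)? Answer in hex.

0x9A

1-indexed offset 20 is 0-indexed offset 19.
U+24FFA → 4-byte form F0 A4 BF BA at offsets 0–3.
U+23712 → 4-byte form F0 A3 9C 92 at offsets 4–7.
U+0036 → 1-byte form 36 at offsets 8–8.
U+1F6AD → 4-byte form F0 9F 9A AD at offsets 9–12.
U+0076 → 1-byte form 76 at offsets 13–13.
U+1F941 → 4-byte form F0 9F A5 81 at offsets 14–17.
U+26A0 → 3-byte form E2 9A A0 at offsets 18–20.
Offset 19 falls in char 7's range; it's byte 2 of E2 9A A0 = 0x9A.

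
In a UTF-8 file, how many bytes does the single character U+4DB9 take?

U+4DB9 = 0x4DB9. UTF-8 uses 1 byte below 0x80, 2 below 0x800, 3 below 0x10000, 4 up to 0x10FFFF. 0x4DB9 is in U+0800–U+FFFF → 3 bytes.

3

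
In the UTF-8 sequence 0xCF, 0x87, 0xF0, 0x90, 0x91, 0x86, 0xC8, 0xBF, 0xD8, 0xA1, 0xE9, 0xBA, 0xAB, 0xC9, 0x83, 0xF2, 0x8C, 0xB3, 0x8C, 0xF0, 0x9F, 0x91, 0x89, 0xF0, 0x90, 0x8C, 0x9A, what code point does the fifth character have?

U+9EAB

Offset 0: leading byte 0xCF = 11001111 → 2-byte char #1 = CF 87.
Offset 2: leading byte 0xF0 = 11110000 → 4-byte char #2 = F0 90 91 86.
Offset 6: leading byte 0xC8 = 11001000 → 2-byte char #3 = C8 BF.
Offset 8: leading byte 0xD8 = 11011000 → 2-byte char #4 = D8 A1.
Offset 10: leading byte 0xE9 = 11101001 → 3-byte char #5 = E9 BA AB.
Leading byte 0xE9 = 11101001 matches 1110xxxx → 3-byte sequence.
Byte 1: 0xE9 = 11101001, payload 1001 (4 bits).
Byte 2: 0xBA = 10111010 (10xxxxxx ✓), payload 111010.
Byte 3: 0xAB = 10101011 (10xxxxxx ✓), payload 101011.
Concatenate: 1001111010101011 = 0x9EAB (16 bits → U+9EAB).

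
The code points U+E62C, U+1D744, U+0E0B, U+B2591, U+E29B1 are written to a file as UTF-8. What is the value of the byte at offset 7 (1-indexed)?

0x84

1-indexed offset 7 is 0-indexed offset 6.
U+E62C → 3-byte form EE 98 AC at offsets 0–2.
U+1D744 → 4-byte form F0 9D 9D 84 at offsets 3–6.
Offset 6 falls in char 2's range; it's byte 4 of F0 9D 9D 84 = 0x84.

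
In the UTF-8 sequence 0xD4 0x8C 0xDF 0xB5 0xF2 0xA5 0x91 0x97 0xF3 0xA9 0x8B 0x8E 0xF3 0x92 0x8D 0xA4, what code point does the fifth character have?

U+D2364

Offset 0: leading byte 0xD4 = 11010100 → 2-byte char #1 = D4 8C.
Offset 2: leading byte 0xDF = 11011111 → 2-byte char #2 = DF B5.
Offset 4: leading byte 0xF2 = 11110010 → 4-byte char #3 = F2 A5 91 97.
Offset 8: leading byte 0xF3 = 11110011 → 4-byte char #4 = F3 A9 8B 8E.
Offset 12: leading byte 0xF3 = 11110011 → 4-byte char #5 = F3 92 8D A4.
Leading byte 0xF3 = 11110011 matches 11110xxx → 4-byte sequence.
Byte 1: 0xF3 = 11110011, payload 011 (3 bits).
Byte 2: 0x92 = 10010010 (10xxxxxx ✓), payload 010010.
Byte 3: 0x8D = 10001101 (10xxxxxx ✓), payload 001101.
Byte 4: 0xA4 = 10100100 (10xxxxxx ✓), payload 100100.
Concatenate: 011010010001101100100 = 0xD2364 (21 bits → U+D2364).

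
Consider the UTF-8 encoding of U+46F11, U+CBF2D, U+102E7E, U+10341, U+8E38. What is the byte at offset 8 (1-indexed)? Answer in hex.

1-indexed offset 8 is 0-indexed offset 7.
U+46F11 → 4-byte form F1 86 BC 91 at offsets 0–3.
U+CBF2D → 4-byte form F3 8B BC AD at offsets 4–7.
Offset 7 falls in char 2's range; it's byte 4 of F3 8B BC AD = 0xAD.

0xAD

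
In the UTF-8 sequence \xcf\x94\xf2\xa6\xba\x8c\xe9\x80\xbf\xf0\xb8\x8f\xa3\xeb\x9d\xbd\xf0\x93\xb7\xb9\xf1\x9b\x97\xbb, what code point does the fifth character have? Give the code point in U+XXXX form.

U+B77D

Offset 0: leading byte 0xCF = 11001111 → 2-byte char #1 = CF 94.
Offset 2: leading byte 0xF2 = 11110010 → 4-byte char #2 = F2 A6 BA 8C.
Offset 6: leading byte 0xE9 = 11101001 → 3-byte char #3 = E9 80 BF.
Offset 9: leading byte 0xF0 = 11110000 → 4-byte char #4 = F0 B8 8F A3.
Offset 13: leading byte 0xEB = 11101011 → 3-byte char #5 = EB 9D BD.
Leading byte 0xEB = 11101011 matches 1110xxxx → 3-byte sequence.
Byte 1: 0xEB = 11101011, payload 1011 (4 bits).
Byte 2: 0x9D = 10011101 (10xxxxxx ✓), payload 011101.
Byte 3: 0xBD = 10111101 (10xxxxxx ✓), payload 111101.
Concatenate: 1011011101111101 = 0xB77D (16 bits → U+B77D).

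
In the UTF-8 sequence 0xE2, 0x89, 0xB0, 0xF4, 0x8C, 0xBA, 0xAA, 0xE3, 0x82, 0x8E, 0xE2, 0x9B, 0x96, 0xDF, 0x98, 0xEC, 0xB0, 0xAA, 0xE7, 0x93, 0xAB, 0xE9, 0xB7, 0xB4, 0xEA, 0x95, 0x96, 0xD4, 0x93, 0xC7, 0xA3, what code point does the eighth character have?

U+9DF4

Offset 0: leading byte 0xE2 = 11100010 → 3-byte char #1 = E2 89 B0.
Offset 3: leading byte 0xF4 = 11110100 → 4-byte char #2 = F4 8C BA AA.
Offset 7: leading byte 0xE3 = 11100011 → 3-byte char #3 = E3 82 8E.
Offset 10: leading byte 0xE2 = 11100010 → 3-byte char #4 = E2 9B 96.
Offset 13: leading byte 0xDF = 11011111 → 2-byte char #5 = DF 98.
Offset 15: leading byte 0xEC = 11101100 → 3-byte char #6 = EC B0 AA.
Offset 18: leading byte 0xE7 = 11100111 → 3-byte char #7 = E7 93 AB.
Offset 21: leading byte 0xE9 = 11101001 → 3-byte char #8 = E9 B7 B4.
Leading byte 0xE9 = 11101001 matches 1110xxxx → 3-byte sequence.
Byte 1: 0xE9 = 11101001, payload 1001 (4 bits).
Byte 2: 0xB7 = 10110111 (10xxxxxx ✓), payload 110111.
Byte 3: 0xB4 = 10110100 (10xxxxxx ✓), payload 110100.
Concatenate: 1001110111110100 = 0x9DF4 (16 bits → U+9DF4).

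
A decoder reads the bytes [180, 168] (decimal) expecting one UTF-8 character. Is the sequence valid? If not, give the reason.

Byte 0xB4 = 10110100 has the form 10xxxxxx — a continuation byte — but there is no preceding leading byte.

invalid (continuation byte with no leading byte)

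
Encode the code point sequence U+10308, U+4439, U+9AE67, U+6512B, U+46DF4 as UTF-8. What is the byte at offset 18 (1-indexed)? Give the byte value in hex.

0xB7

1-indexed offset 18 is 0-indexed offset 17.
U+10308 → 4-byte form F0 90 8C 88 at offsets 0–3.
U+4439 → 3-byte form E4 90 B9 at offsets 4–6.
U+9AE67 → 4-byte form F2 9A B9 A7 at offsets 7–10.
U+6512B → 4-byte form F1 A5 84 AB at offsets 11–14.
U+46DF4 → 4-byte form F1 86 B7 B4 at offsets 15–18.
Offset 17 falls in char 5's range; it's byte 3 of F1 86 B7 B4 = 0xB7.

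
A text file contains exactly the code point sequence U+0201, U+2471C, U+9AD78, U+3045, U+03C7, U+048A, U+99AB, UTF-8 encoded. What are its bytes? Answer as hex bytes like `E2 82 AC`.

C8 81 F0 A4 9C 9C F2 9A B5 B8 E3 81 85 CF 87 D2 8A E9 A6 AB

U+0201: 2-byte form → C8 81.
U+2471C: 4-byte form → F0 A4 9C 9C.
U+9AD78: 4-byte form → F2 9A B5 B8.
U+3045: 3-byte form → E3 81 85.
U+03C7: 2-byte form → CF 87.
U+048A: 2-byte form → D2 8A.
U+99AB: 3-byte form → E9 A6 AB.
Concatenated (20 bytes): C8 81 F0 A4 9C 9C F2 9A B5 B8 E3 81 85 CF 87 D2 8A E9 A6 AB.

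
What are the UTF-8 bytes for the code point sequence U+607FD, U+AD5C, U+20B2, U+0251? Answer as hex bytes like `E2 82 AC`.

F1 A0 9F BD EA B5 9C E2 82 B2 C9 91

U+607FD: 4-byte form → F1 A0 9F BD.
U+AD5C: 3-byte form → EA B5 9C.
U+20B2: 3-byte form → E2 82 B2.
U+0251: 2-byte form → C9 91.
Concatenated (12 bytes): F1 A0 9F BD EA B5 9C E2 82 B2 C9 91.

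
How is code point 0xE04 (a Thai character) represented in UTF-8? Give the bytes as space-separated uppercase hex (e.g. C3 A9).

U+0E04 = 0xE04 = 3588 decimal. In range U+0800–U+FFFF → 3-byte form: 1110xxxx 10xxxxxx 10xxxxxx.
Binary (16 bits): 0000111000000100.
Split 4+6+6: 0000 | 111000 | 000100.
Byte 1: 11100000 = 0xE0.
Byte 2: 10111000 = 0xB8.
Byte 3: 10000100 = 0x84.

E0 B8 84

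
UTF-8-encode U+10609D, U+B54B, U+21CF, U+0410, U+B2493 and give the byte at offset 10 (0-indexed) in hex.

0xD0

U+10609D → 4-byte form F4 86 82 9D at offsets 0–3.
U+B54B → 3-byte form EB 95 8B at offsets 4–6.
U+21CF → 3-byte form E2 87 8F at offsets 7–9.
U+0410 → 2-byte form D0 90 at offsets 10–11.
Offset 10 falls in char 4's range; it's byte 1 of D0 90 = 0xD0.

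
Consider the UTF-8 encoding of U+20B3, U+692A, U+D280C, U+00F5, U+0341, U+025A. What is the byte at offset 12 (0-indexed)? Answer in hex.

U+20B3 → 3-byte form E2 82 B3 at offsets 0–2.
U+692A → 3-byte form E6 A4 AA at offsets 3–5.
U+D280C → 4-byte form F3 92 A0 8C at offsets 6–9.
U+00F5 → 2-byte form C3 B5 at offsets 10–11.
U+0341 → 2-byte form CD 81 at offsets 12–13.
Offset 12 falls in char 5's range; it's byte 1 of CD 81 = 0xCD.

0xCD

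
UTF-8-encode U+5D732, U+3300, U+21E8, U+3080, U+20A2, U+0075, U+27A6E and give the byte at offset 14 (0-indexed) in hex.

0x82

U+5D732 → 4-byte form F1 9D 9C B2 at offsets 0–3.
U+3300 → 3-byte form E3 8C 80 at offsets 4–6.
U+21E8 → 3-byte form E2 87 A8 at offsets 7–9.
U+3080 → 3-byte form E3 82 80 at offsets 10–12.
U+20A2 → 3-byte form E2 82 A2 at offsets 13–15.
Offset 14 falls in char 5's range; it's byte 2 of E2 82 A2 = 0x82.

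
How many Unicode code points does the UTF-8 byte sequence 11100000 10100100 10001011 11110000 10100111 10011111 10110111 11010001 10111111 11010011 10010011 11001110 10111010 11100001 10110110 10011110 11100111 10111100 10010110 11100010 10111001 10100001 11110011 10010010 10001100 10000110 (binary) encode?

9

Byte at offset 0: 0xE0 = 11100000 → 3-byte char (#1). Advance 3.
Byte at offset 3: 0xF0 = 11110000 → 4-byte char (#2). Advance 4.
Byte at offset 7: 0xD1 = 11010001 → 2-byte char (#3). Advance 2.
Byte at offset 9: 0xD3 = 11010011 → 2-byte char (#4). Advance 2.
Byte at offset 11: 0xCE = 11001110 → 2-byte char (#5). Advance 2.
Byte at offset 13: 0xE1 = 11100001 → 3-byte char (#6). Advance 3.
Byte at offset 16: 0xE7 = 11100111 → 3-byte char (#7). Advance 3.
Byte at offset 19: 0xE2 = 11100010 → 3-byte char (#8). Advance 3.
Byte at offset 22: 0xF3 = 11110011 → 4-byte char (#9). Advance 4.
Reached end at offset 26 after 9 code points.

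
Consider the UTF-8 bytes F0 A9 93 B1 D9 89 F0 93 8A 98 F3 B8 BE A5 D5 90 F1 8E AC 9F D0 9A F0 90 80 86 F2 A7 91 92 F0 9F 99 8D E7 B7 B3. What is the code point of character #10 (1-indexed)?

U+1F64D

Offset 0: leading byte 0xF0 = 11110000 → 4-byte char #1 = F0 A9 93 B1.
Offset 4: leading byte 0xD9 = 11011001 → 2-byte char #2 = D9 89.
Offset 6: leading byte 0xF0 = 11110000 → 4-byte char #3 = F0 93 8A 98.
Offset 10: leading byte 0xF3 = 11110011 → 4-byte char #4 = F3 B8 BE A5.
Offset 14: leading byte 0xD5 = 11010101 → 2-byte char #5 = D5 90.
Offset 16: leading byte 0xF1 = 11110001 → 4-byte char #6 = F1 8E AC 9F.
Offset 20: leading byte 0xD0 = 11010000 → 2-byte char #7 = D0 9A.
Offset 22: leading byte 0xF0 = 11110000 → 4-byte char #8 = F0 90 80 86.
Offset 26: leading byte 0xF2 = 11110010 → 4-byte char #9 = F2 A7 91 92.
Offset 30: leading byte 0xF0 = 11110000 → 4-byte char #10 = F0 9F 99 8D.
Leading byte 0xF0 = 11110000 matches 11110xxx → 4-byte sequence.
Byte 1: 0xF0 = 11110000, payload 000 (3 bits).
Byte 2: 0x9F = 10011111 (10xxxxxx ✓), payload 011111.
Byte 3: 0x99 = 10011001 (10xxxxxx ✓), payload 011001.
Byte 4: 0x8D = 10001101 (10xxxxxx ✓), payload 001101.
Concatenate: 000011111011001001101 = 0x1F64D (21 bits → U+1F64D).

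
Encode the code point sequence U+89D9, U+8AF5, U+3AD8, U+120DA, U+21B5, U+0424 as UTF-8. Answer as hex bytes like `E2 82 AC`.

U+89D9: 3-byte form → E8 A7 99.
U+8AF5: 3-byte form → E8 AB B5.
U+3AD8: 3-byte form → E3 AB 98.
U+120DA: 4-byte form → F0 92 83 9A.
U+21B5: 3-byte form → E2 86 B5.
U+0424: 2-byte form → D0 A4.
Concatenated (18 bytes): E8 A7 99 E8 AB B5 E3 AB 98 F0 92 83 9A E2 86 B5 D0 A4.

E8 A7 99 E8 AB B5 E3 AB 98 F0 92 83 9A E2 86 B5 D0 A4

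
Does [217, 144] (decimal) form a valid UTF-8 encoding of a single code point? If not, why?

valid

Leading byte 0xD9 = 11011001 → 2-byte form.
Continuation bytes 0x90=10010000 all match 10xxxxxx.
Decoded value 0x650 is ≥ 0x80 (shortest form) and not a surrogate.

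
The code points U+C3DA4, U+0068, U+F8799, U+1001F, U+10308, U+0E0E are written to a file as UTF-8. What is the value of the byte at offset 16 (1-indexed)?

1-indexed offset 16 is 0-indexed offset 15.
U+C3DA4 → 4-byte form F3 83 B6 A4 at offsets 0–3.
U+0068 → 1-byte form 68 at offsets 4–4.
U+F8799 → 4-byte form F3 B8 9E 99 at offsets 5–8.
U+1001F → 4-byte form F0 90 80 9F at offsets 9–12.
U+10308 → 4-byte form F0 90 8C 88 at offsets 13–16.
Offset 15 falls in char 5's range; it's byte 3 of F0 90 8C 88 = 0x8C.

0x8C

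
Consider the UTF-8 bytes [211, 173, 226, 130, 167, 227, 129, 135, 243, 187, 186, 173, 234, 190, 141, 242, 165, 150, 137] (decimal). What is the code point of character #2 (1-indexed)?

Offset 0: leading byte 0xD3 = 11010011 → 2-byte char #1 = D3 AD.
Offset 2: leading byte 0xE2 = 11100010 → 3-byte char #2 = E2 82 A7.
Leading byte 0xE2 = 11100010 matches 1110xxxx → 3-byte sequence.
Byte 1: 0xE2 = 11100010, payload 0010 (4 bits).
Byte 2: 0x82 = 10000010 (10xxxxxx ✓), payload 000010.
Byte 3: 0xA7 = 10100111 (10xxxxxx ✓), payload 100111.
Concatenate: 0010000010100111 = 0x20A7 (16 bits → U+20A7).

U+20A7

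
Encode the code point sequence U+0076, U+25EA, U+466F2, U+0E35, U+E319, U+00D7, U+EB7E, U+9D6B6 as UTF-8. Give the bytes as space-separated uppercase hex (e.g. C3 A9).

76 E2 97 AA F1 86 9B B2 E0 B8 B5 EE 8C 99 C3 97 EE AD BE F2 9D 9A B6

U+0076: 1-byte form → 76.
U+25EA: 3-byte form → E2 97 AA.
U+466F2: 4-byte form → F1 86 9B B2.
U+0E35: 3-byte form → E0 B8 B5.
U+E319: 3-byte form → EE 8C 99.
U+00D7: 2-byte form → C3 97.
U+EB7E: 3-byte form → EE AD BE.
U+9D6B6: 4-byte form → F2 9D 9A B6.
Concatenated (23 bytes): 76 E2 97 AA F1 86 9B B2 E0 B8 B5 EE 8C 99 C3 97 EE AD BE F2 9D 9A B6.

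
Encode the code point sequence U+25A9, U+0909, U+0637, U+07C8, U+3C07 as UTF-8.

E2 96 A9 E0 A4 89 D8 B7 DF 88 E3 B0 87

U+25A9: 3-byte form → E2 96 A9.
U+0909: 3-byte form → E0 A4 89.
U+0637: 2-byte form → D8 B7.
U+07C8: 2-byte form → DF 88.
U+3C07: 3-byte form → E3 B0 87.
Concatenated (13 bytes): E2 96 A9 E0 A4 89 D8 B7 DF 88 E3 B0 87.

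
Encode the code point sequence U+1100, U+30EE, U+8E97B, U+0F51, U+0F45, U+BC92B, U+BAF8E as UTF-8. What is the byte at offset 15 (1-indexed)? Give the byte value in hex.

1-indexed offset 15 is 0-indexed offset 14.
U+1100 → 3-byte form E1 84 80 at offsets 0–2.
U+30EE → 3-byte form E3 83 AE at offsets 3–5.
U+8E97B → 4-byte form F2 8E A5 BB at offsets 6–9.
U+0F51 → 3-byte form E0 BD 91 at offsets 10–12.
U+0F45 → 3-byte form E0 BD 85 at offsets 13–15.
Offset 14 falls in char 5's range; it's byte 2 of E0 BD 85 = 0xBD.

0xBD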